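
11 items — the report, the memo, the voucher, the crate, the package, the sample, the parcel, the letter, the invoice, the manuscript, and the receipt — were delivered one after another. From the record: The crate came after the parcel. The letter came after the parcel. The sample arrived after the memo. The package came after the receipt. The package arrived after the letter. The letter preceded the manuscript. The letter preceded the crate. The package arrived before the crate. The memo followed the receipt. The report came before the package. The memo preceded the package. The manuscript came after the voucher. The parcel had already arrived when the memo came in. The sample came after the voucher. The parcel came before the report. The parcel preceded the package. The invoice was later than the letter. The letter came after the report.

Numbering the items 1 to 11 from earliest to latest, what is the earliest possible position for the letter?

3

The parcel and the report must both come before the letter — 2 forced predecessors.
Nothing else is forced ahead of the letter, so its earliest slot is position 2 + 1 = 3.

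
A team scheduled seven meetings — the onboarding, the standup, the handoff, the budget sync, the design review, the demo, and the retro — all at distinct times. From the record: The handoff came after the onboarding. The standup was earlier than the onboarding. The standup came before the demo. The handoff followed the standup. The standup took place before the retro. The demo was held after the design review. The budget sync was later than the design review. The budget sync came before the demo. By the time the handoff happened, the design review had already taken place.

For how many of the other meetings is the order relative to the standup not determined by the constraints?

Forced after the standup: the demo, the handoff, the onboarding, and the retro.
That leaves the budget sync and the design review with no forced order relative to the standup — 2.

2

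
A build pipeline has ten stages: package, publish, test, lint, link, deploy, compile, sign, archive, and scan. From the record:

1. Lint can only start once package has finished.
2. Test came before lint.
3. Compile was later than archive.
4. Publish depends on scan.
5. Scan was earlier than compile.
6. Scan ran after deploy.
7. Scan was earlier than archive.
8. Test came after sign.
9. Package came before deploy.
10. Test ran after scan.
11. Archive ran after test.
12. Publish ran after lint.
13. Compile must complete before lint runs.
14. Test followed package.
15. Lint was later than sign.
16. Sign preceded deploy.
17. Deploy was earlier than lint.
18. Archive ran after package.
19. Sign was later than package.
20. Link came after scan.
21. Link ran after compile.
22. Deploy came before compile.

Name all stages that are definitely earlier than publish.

Directly stated before publish: lint and scan.
Archive reaches publish via archive → compile → lint → publish.
Compile reaches publish via compile → lint → publish.
Deploy reaches publish via deploy → lint → publish.
Likewise package, sign, and test each reach publish by chaining the stated constraints.
No chain forces link ahead of publish.

archive, compile, deploy, lint, package, scan, sign, test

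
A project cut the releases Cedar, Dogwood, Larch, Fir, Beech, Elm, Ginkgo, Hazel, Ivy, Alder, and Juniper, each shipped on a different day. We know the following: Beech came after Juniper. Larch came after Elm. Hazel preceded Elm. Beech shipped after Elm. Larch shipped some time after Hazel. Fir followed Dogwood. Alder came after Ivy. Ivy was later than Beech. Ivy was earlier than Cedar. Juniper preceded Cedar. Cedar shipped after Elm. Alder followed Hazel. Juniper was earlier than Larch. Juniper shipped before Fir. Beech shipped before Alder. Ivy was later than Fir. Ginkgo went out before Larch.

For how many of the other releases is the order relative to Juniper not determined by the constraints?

Forced after Juniper: Alder, Beech, Cedar, Fir, Ivy, and Larch.
That leaves Dogwood, Elm, Ginkgo, and Hazel with no forced order relative to Juniper — 4.

4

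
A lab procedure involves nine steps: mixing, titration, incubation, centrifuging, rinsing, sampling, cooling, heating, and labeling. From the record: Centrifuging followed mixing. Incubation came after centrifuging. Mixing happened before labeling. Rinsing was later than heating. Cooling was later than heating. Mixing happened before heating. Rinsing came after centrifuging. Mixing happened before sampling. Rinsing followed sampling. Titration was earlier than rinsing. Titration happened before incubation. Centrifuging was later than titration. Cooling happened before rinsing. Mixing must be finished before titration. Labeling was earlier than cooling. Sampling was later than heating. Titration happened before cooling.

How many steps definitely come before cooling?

4

Directly stated before cooling: heating, labeling, and titration.
Mixing reaches cooling via mixing → titration → cooling.
That's heating, labeling, mixing, and titration — 4 in all.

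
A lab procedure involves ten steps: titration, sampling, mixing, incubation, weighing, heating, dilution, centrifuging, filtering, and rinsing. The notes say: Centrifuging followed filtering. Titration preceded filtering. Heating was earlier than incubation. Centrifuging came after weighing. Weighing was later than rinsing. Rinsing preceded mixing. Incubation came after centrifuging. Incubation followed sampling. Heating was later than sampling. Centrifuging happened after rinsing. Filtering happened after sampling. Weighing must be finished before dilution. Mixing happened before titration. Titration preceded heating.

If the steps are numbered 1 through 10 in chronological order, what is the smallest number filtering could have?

Mixing, rinsing, sampling, and titration must all come before filtering — 4 forced predecessors.
Nothing else is forced ahead of filtering, so its earliest slot is position 4 + 1 = 5.

5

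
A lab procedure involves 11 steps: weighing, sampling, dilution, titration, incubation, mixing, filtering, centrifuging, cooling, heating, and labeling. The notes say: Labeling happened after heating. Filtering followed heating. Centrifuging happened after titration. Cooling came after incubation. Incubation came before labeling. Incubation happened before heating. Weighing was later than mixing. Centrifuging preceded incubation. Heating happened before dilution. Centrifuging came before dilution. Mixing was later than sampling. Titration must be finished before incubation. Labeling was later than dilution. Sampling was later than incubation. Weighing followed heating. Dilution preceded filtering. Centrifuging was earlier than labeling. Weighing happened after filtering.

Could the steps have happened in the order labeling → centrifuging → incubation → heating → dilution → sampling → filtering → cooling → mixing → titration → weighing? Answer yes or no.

no

The constraints require heating before labeling, but in the proposed sequence labeling appears ahead of heating. That one violation is enough.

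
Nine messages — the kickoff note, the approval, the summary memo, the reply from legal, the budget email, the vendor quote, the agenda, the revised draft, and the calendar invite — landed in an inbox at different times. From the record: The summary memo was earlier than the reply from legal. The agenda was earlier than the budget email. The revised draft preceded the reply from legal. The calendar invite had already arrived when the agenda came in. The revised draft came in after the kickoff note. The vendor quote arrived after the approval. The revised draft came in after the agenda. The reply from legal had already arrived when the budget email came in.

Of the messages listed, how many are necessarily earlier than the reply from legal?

Directly stated before the reply from legal: the revised draft and the summary memo.
The agenda reaches the reply from legal via the agenda → the revised draft → the reply from legal.
The calendar invite reaches the reply from legal via the calendar invite → the agenda → the revised draft → the reply from legal.
The kickoff note reaches the reply from legal via the kickoff note → the revised draft → the reply from legal.
No chain forces the approval (or any of the others) ahead of the reply from legal.
That's the agenda, the calendar invite, the kickoff note, the revised draft, and the summary memo — 5 in all.

5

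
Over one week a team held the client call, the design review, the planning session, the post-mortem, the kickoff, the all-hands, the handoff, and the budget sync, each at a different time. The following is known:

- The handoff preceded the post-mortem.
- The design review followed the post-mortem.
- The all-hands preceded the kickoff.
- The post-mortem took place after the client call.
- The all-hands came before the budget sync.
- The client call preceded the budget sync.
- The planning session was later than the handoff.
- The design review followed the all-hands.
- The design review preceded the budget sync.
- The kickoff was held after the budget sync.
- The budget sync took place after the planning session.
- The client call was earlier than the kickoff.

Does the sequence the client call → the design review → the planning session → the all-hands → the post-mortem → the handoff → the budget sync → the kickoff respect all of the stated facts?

The constraints require the post-mortem before the design review, but in the proposed sequence the design review appears ahead of the post-mortem. That one violation is enough.

no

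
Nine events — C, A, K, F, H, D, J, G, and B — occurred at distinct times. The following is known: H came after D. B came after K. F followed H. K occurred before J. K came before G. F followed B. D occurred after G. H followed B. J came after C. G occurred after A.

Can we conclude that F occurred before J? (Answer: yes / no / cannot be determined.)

cannot be determined

No chain of stated constraints runs from F to J, and none runs from J to F either.
So the relative order of F and J is not fixed by the given facts.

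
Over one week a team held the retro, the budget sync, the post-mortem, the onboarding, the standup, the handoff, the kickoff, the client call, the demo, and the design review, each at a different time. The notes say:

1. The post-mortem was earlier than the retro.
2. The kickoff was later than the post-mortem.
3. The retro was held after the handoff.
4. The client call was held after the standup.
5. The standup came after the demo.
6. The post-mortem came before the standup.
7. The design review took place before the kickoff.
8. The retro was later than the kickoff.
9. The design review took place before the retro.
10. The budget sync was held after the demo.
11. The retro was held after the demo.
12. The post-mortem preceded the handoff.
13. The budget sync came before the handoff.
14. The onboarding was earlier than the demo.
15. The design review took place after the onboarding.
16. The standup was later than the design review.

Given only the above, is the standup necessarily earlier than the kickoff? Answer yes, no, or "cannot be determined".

No chain of stated constraints runs from the standup to the kickoff, and none runs from the kickoff to the standup either.
So the relative order of the standup and the kickoff is not fixed by the given facts.

cannot be determined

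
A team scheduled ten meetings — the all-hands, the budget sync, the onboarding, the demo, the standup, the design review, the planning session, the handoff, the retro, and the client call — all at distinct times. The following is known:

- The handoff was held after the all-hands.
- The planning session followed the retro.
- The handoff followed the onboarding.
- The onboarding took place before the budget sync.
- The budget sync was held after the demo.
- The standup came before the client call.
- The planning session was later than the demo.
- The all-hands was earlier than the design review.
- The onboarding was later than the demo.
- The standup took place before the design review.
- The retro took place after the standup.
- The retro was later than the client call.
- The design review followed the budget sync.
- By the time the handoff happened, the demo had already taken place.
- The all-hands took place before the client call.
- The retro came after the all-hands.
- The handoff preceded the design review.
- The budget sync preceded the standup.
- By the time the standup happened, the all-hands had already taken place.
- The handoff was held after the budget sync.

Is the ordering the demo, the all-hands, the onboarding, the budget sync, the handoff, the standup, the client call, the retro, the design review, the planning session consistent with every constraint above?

yes

Check each stated constraint against the proposed order — e.g. the all-hands is ahead of the design review; the demo is ahead of the planning session. Every pair is in the required order; nothing is violated.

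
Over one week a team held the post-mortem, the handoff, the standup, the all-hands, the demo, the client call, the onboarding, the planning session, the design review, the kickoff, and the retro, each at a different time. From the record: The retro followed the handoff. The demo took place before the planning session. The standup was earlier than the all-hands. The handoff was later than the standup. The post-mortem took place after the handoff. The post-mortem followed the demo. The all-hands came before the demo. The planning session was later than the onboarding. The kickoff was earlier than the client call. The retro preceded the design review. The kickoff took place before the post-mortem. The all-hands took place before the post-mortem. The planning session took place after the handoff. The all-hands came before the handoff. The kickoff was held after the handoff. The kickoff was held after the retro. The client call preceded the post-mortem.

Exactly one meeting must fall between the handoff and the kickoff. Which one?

Tracing the constraints gives the handoff → the retro → the kickoff, so the retro sits after the handoff and before the kickoff.
No other meeting is forced both after the handoff and before the kickoff.

the retro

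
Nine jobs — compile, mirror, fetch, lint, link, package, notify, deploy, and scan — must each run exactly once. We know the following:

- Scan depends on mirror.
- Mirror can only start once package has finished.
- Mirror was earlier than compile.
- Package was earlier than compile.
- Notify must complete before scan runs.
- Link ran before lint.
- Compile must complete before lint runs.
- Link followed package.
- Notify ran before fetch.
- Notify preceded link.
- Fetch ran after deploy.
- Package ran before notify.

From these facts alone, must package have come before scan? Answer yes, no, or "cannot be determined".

Chain the constraints: package → mirror → scan. Each link is directly stated, so package comes before scan.

yes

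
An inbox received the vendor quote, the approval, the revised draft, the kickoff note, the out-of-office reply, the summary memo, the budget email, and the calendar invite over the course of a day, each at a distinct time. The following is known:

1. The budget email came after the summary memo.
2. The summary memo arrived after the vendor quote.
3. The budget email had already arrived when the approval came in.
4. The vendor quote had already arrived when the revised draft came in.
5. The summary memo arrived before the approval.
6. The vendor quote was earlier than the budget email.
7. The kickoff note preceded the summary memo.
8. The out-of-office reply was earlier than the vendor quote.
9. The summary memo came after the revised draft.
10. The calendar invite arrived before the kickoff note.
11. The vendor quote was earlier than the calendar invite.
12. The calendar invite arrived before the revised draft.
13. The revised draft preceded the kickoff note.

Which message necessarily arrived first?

the out-of-office reply

The out-of-office reply has a chain of constraints placing it before every other message, so the out-of-office reply must be first.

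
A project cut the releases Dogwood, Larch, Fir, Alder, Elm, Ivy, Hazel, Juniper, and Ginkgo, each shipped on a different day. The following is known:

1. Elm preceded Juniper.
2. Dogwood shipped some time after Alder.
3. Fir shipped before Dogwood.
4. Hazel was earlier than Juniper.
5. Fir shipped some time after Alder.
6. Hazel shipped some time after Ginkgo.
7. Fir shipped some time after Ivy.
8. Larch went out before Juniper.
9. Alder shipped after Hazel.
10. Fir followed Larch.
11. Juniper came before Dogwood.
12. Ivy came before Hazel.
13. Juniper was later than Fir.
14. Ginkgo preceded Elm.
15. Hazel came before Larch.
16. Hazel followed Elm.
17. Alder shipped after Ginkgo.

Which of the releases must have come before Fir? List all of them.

Alder, Elm, Ginkgo, Hazel, Ivy, Larch

Directly stated before Fir: Alder, Ivy, and Larch.
Elm reaches Fir via Elm → Hazel → Larch → Fir.
Ginkgo reaches Fir via Ginkgo → Alder → Fir.
Hazel reaches Fir via Hazel → Larch → Fir.
No chain forces Juniper (or any of the others) ahead of Fir.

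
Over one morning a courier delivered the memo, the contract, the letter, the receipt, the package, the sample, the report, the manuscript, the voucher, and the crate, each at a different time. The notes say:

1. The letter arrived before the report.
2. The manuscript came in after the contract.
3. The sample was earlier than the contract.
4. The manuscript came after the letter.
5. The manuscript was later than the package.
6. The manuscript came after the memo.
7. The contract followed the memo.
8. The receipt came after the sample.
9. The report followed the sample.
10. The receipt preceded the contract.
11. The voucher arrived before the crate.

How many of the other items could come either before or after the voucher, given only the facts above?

Forced after the voucher: the crate.
That leaves the contract, the letter, the manuscript, the memo, the package, the receipt, the report, and the sample with no forced order relative to the voucher — 8.

8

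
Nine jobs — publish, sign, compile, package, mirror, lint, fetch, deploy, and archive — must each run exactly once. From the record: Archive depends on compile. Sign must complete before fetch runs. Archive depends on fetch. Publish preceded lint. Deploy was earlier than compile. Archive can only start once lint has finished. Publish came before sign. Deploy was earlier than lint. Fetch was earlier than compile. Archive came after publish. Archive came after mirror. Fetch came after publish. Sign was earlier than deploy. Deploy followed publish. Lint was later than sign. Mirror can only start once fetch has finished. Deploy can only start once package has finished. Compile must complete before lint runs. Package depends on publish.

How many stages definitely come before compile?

5

Directly stated before compile: deploy and fetch.
Package reaches compile via package → deploy → compile.
Publish reaches compile via publish → fetch → compile.
Sign reaches compile via sign → fetch → compile.
No chain forces lint (or any of the others) ahead of compile.
That's deploy, fetch, package, publish, and sign — 5 in all.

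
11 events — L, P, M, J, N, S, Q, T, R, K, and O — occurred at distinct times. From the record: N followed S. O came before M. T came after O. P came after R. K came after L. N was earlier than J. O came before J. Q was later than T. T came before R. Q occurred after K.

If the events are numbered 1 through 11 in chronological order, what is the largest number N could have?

N must come before J — 1 event forced after it.
Everything else can be placed before N in some valid order, so N can sit as late as position 11 − 1 = 10.

10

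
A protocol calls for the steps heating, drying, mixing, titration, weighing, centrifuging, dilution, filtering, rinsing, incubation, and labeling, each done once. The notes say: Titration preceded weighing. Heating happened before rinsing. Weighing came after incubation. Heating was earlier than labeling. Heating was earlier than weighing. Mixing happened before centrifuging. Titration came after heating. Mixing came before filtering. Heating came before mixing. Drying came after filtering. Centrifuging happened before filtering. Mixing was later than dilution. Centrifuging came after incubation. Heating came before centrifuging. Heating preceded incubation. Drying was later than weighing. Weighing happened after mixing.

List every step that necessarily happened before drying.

Directly stated before drying: filtering and weighing.
Centrifuging reaches drying via centrifuging → filtering → drying.
Dilution reaches drying via dilution → mixing → filtering → drying.
Heating reaches drying via heating → weighing → drying.
Likewise incubation, mixing, and titration each reach drying by chaining the stated constraints.
No chain forces labeling (or any of the others) ahead of drying.

centrifuging, dilution, filtering, heating, incubation, mixing, titration, weighing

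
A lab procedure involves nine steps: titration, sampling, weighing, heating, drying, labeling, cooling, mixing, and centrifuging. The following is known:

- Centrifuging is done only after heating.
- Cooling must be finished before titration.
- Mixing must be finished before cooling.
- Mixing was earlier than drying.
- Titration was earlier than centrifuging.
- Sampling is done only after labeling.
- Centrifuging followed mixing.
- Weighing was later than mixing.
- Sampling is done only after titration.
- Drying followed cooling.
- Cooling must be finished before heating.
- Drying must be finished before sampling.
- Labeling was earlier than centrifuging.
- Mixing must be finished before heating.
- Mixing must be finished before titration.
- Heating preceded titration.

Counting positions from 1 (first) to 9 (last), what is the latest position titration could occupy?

Titration must come before centrifuging and sampling — 2 steps forced after it.
Everything else can be placed before titration in some valid order, so titration can sit as late as position 9 − 2 = 7.

7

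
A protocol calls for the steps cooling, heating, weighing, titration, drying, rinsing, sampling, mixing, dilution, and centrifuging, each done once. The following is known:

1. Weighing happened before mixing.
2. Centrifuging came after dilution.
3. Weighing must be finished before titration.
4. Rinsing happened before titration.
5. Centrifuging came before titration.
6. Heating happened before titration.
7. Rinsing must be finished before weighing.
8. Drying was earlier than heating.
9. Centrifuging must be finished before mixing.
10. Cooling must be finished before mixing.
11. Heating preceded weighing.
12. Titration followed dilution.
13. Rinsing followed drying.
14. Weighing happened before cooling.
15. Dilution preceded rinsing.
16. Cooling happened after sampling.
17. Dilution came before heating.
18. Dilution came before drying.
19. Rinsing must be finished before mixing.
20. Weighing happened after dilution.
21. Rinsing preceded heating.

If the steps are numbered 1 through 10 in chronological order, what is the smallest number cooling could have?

7

Dilution, drying, heating, rinsing, sampling, and weighing must all come before cooling — 6 forced predecessors.
Nothing else is forced ahead of cooling, so its earliest slot is position 6 + 1 = 7.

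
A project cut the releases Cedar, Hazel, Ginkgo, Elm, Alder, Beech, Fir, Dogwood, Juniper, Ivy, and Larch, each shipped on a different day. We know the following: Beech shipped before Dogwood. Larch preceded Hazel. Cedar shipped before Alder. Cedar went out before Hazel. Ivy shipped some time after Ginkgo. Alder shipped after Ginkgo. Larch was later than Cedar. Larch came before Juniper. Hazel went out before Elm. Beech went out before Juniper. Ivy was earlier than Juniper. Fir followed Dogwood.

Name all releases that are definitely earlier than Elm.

Cedar, Hazel, Larch

Directly stated before Elm: Hazel.
Cedar reaches Elm via Cedar → Hazel → Elm.
Larch reaches Elm via Larch → Hazel → Elm.
No chain forces Beech (or any of the others) ahead of Elm.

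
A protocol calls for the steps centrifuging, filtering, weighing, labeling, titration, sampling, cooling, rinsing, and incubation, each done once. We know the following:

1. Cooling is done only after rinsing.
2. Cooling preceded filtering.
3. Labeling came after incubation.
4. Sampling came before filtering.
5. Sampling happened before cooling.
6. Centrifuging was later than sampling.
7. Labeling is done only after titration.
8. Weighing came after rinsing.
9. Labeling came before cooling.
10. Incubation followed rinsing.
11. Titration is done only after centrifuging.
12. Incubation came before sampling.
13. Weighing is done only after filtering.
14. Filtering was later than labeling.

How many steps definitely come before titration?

Directly stated before titration: centrifuging.
Incubation reaches titration via incubation → sampling → centrifuging → titration.
Rinsing reaches titration via rinsing → incubation → sampling → centrifuging → titration.
Sampling reaches titration via sampling → centrifuging → titration.
That's centrifuging, incubation, rinsing, and sampling — 4 in all.

4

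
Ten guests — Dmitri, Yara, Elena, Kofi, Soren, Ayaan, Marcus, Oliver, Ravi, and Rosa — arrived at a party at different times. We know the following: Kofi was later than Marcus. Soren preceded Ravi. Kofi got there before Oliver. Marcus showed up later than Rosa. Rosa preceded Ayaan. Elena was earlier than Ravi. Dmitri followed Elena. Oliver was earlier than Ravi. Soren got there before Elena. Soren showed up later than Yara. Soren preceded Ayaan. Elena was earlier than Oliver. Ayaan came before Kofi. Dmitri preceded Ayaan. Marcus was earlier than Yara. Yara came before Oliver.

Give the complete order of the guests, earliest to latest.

Rosa, Marcus, Yara, Soren, Elena, Dmitri, Ayaan, Kofi, Oliver, Ravi

The constraints fix every adjacent pair, so only one ordering works:
Rosa → Marcus → Yara → Soren → Elena → Dmitri → Ayaan → Kofi → Oliver → Ravi.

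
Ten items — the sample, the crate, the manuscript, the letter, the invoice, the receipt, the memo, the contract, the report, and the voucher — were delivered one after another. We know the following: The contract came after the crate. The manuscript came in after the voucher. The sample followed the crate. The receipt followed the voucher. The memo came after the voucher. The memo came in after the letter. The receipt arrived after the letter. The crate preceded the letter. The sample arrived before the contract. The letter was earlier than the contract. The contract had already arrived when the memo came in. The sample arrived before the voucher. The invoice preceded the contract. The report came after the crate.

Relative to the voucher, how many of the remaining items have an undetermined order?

4

Forced before the voucher: the crate and the sample; forced after the voucher: the manuscript, the memo, and the receipt.
That leaves the contract, the invoice, the letter, and the report with no forced order relative to the voucher — 4.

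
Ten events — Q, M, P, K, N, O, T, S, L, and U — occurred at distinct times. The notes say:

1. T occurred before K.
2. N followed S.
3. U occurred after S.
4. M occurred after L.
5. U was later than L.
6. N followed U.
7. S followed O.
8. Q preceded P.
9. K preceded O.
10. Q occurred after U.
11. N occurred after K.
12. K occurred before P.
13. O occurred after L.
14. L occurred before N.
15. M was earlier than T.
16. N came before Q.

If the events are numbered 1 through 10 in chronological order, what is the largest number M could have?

M must come before K, N, O, P, Q, S, T, and U — 8 events forced after it.
Everything else can be placed before M in some valid order, so M can sit as late as position 10 − 8 = 2.

2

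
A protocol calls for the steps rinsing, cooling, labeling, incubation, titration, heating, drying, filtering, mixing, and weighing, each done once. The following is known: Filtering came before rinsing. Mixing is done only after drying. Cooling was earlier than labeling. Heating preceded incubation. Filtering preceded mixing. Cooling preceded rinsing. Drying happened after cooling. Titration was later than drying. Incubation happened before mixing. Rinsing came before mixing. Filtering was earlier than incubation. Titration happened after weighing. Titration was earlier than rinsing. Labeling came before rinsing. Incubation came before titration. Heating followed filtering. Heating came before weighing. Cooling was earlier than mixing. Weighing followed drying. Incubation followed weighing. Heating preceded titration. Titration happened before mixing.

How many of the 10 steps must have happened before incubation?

Directly stated before incubation: filtering, heating, and weighing.
Cooling reaches incubation via cooling → drying → weighing → incubation.
Drying reaches incubation via drying → weighing → incubation.
That's cooling, drying, filtering, heating, and weighing — 5 in all.

5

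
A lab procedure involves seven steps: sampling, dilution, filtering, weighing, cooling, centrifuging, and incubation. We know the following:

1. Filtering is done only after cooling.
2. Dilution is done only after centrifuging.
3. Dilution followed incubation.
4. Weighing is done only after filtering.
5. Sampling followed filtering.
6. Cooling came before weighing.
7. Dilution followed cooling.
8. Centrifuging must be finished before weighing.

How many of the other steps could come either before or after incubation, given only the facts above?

Forced after incubation: dilution.
That leaves centrifuging, cooling, filtering, sampling, and weighing with no forced order relative to incubation — 5.

5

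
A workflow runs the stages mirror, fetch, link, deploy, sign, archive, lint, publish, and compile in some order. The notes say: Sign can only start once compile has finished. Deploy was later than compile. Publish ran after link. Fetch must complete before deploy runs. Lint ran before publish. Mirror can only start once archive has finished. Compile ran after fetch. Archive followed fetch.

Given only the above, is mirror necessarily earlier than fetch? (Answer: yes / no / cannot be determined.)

Tracing the constraints gives fetch → archive → mirror, so fetch must come before mirror.
That means mirror cannot be before fetch.

no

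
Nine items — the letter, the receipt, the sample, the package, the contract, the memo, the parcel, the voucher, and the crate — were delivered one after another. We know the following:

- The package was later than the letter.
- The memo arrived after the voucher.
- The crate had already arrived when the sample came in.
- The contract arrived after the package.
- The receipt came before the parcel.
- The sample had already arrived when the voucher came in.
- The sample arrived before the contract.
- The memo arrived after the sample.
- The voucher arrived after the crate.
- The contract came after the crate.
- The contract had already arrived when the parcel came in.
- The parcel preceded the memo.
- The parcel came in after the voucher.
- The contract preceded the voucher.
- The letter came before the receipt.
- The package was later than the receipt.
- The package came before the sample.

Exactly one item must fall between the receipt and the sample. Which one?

Tracing the constraints gives the receipt → the package → the sample, so the package sits after the receipt and before the sample.
No other item is forced both after the receipt and before the sample.

the package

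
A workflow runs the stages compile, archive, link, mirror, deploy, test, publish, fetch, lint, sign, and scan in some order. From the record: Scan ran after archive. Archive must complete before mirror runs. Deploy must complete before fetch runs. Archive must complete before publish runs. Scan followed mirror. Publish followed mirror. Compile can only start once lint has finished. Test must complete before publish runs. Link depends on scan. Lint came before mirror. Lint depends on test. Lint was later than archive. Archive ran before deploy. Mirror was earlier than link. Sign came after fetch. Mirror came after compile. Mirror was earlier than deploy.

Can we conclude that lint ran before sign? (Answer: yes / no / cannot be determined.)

yes

Chain the constraints: lint → mirror → deploy → fetch → sign. Each link is directly stated, so lint comes before sign.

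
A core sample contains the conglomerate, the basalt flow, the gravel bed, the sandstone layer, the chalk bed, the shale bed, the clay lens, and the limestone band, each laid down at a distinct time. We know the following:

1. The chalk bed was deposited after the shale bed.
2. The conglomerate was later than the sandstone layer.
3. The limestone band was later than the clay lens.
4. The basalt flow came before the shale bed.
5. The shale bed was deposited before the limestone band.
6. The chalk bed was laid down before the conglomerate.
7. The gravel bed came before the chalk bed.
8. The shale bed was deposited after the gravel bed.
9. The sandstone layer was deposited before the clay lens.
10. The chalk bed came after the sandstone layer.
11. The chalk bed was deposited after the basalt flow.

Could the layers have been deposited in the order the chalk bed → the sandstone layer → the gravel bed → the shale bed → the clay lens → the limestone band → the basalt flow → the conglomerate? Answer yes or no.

The constraints require the sandstone layer before the chalk bed, but in the proposed sequence the chalk bed appears ahead of the sandstone layer. That one violation is enough.

no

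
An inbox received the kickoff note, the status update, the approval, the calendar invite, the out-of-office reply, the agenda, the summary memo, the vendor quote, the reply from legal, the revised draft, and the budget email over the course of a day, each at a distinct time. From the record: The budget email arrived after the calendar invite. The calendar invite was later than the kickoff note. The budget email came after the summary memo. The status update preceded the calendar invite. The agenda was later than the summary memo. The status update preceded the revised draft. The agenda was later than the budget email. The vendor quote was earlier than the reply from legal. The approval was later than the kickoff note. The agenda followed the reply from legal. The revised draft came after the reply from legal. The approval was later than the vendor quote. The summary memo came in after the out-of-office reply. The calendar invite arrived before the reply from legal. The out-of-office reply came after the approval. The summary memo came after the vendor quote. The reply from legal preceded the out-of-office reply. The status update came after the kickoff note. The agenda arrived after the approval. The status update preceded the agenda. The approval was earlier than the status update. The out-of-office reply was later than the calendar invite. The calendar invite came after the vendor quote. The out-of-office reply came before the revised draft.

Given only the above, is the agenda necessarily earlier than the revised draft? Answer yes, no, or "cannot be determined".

No chain of stated constraints runs from the agenda to the revised draft, and none runs from the revised draft to the agenda either.
So the relative order of the agenda and the revised draft is not fixed by the given facts.

cannot be determined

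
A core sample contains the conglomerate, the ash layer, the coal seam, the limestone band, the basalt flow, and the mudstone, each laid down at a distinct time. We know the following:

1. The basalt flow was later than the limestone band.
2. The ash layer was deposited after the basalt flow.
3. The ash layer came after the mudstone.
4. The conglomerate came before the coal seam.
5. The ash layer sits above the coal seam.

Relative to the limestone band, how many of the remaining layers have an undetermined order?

3

Forced after the limestone band: the ash layer and the basalt flow.
That leaves the coal seam, the conglomerate, and the mudstone with no forced order relative to the limestone band — 3.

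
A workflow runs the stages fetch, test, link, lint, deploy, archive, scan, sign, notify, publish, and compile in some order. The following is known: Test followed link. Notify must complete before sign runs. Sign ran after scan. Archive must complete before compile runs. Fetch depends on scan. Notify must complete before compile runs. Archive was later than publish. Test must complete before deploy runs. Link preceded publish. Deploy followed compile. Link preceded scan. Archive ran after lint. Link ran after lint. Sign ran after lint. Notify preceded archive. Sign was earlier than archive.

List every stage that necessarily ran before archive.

Directly stated before archive: lint, notify, publish, and sign.
Link reaches archive via link → publish → archive.
Scan reaches archive via scan → sign → archive.
No chain forces compile (or any of the others) ahead of archive.

link, lint, notify, publish, scan, sign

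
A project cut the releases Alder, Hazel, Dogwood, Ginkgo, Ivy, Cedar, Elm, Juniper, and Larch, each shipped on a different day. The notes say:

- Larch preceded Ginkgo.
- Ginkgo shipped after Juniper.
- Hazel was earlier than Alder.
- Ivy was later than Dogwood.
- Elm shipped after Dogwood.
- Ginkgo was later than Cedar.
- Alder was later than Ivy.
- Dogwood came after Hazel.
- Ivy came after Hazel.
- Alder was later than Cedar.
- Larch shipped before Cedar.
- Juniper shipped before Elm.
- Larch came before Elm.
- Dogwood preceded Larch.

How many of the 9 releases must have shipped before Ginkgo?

Directly stated before Ginkgo: Cedar, Juniper, and Larch.
Dogwood reaches Ginkgo via Dogwood → Larch → Ginkgo.
Hazel reaches Ginkgo via Hazel → Dogwood → Larch → Ginkgo.
No chain forces Alder (or any of the others) ahead of Ginkgo.
That's Cedar, Dogwood, Hazel, Juniper, and Larch — 5 in all.

5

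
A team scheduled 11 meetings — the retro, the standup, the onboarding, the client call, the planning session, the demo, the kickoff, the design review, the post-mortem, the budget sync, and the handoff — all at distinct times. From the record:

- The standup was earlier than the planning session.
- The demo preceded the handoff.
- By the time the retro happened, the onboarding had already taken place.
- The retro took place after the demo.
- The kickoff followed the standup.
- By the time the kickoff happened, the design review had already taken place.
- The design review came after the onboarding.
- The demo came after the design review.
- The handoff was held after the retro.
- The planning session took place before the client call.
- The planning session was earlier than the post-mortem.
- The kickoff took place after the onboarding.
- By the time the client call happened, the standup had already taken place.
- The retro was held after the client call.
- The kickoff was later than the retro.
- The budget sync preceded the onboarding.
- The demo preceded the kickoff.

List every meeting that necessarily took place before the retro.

Directly stated before the retro: the client call, the demo, and the onboarding.
The budget sync reaches the retro via the budget sync → the onboarding → the retro.
The design review reaches the retro via the design review → the demo → the retro.
The planning session reaches the retro via the planning session → the client call → the retro.
Likewise the standup reaches the retro by chaining the stated constraints.

the budget sync, the client call, the demo, the design review, the onboarding, the planning session, the standup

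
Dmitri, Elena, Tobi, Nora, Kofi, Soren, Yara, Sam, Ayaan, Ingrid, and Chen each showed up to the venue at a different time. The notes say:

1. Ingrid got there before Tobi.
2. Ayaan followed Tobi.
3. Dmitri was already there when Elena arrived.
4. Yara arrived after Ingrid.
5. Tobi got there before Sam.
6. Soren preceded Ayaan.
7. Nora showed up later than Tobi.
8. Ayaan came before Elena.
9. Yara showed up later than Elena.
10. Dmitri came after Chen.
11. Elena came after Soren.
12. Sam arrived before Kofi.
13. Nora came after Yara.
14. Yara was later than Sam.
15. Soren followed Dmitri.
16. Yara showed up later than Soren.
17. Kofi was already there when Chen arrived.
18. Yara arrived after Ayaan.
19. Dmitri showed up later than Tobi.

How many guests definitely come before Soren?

6

Directly stated before Soren: Dmitri.
Chen reaches Soren via Chen → Dmitri → Soren.
Ingrid reaches Soren via Ingrid → Tobi → Dmitri → Soren.
Kofi reaches Soren via Kofi → Chen → Dmitri → Soren.
Likewise Sam and Tobi each reach Soren by chaining the stated constraints.
That's Chen, Dmitri, Ingrid, Kofi, Sam, and Tobi — 6 in all.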